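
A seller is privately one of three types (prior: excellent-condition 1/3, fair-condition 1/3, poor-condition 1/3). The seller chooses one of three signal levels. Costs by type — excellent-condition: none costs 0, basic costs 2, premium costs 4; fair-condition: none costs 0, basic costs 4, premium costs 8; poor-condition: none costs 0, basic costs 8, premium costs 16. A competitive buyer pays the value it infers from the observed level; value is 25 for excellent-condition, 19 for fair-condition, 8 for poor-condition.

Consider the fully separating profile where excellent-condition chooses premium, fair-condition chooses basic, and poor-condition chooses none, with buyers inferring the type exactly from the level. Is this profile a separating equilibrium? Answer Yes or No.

No

Separating prices: premium → 25, basic → 19, none → 8.
excellent-condition (assigned premium): none: 8 − 0 = 8; basic: 19 − 2 = 17; premium: 25 − 4 = 21. excellent-condition stays.
fair-condition (assigned basic): none: 8 − 0 = 8; basic: 19 − 4 = 15; premium: 25 − 8 = 17. fair-condition prefers premium.
poor-condition (assigned none): none: 8 − 0 = 8; basic: 19 − 8 = 11; premium: 25 − 16 = 9. poor-condition prefers basic.
At least one type deviates; the separating profile fails.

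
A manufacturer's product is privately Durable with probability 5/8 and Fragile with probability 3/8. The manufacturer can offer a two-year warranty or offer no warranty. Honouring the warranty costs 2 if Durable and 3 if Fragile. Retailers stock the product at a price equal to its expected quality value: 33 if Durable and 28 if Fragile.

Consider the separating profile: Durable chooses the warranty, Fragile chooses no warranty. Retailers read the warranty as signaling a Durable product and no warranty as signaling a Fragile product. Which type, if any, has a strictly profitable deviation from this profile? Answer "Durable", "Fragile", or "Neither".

Fragile

The warranty pays 33; no warranty pays 28.
Durable: assigned the warranty, nets 33 − 2 = 31; deviating to no warranty nets 28.
Fragile: assigned no warranty, nets 28; deviating to the warranty nets 33 − 3 = 30.
The Fragile type gains 2 by deviating.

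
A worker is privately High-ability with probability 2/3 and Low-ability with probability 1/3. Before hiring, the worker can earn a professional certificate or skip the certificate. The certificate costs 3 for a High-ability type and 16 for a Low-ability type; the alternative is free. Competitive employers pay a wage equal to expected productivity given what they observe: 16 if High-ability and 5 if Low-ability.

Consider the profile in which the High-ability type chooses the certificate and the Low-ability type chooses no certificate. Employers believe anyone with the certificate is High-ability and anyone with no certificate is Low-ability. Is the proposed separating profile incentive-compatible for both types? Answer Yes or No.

Yes

Under these beliefs, the certificate earns wage 16 and no certificate earns wage 5.
High-ability: the certificate nets 16 − 3 = 13; no certificate nets 5. High-ability prefers the certificate.
Low-ability: the certificate nets 16 − 16 = 0; no certificate nets 5. Low-ability prefers no certificate.
Neither type deviates, so the separating profile is an equilibrium.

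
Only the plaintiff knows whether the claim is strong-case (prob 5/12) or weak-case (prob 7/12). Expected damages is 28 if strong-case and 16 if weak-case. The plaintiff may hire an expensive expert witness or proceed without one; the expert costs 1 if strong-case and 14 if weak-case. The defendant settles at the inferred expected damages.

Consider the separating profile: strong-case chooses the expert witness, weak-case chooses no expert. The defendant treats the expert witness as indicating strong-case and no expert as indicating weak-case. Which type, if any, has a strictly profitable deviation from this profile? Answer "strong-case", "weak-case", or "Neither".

Neither

The expert witness pays 28; no expert pays 16.
strong-case: assigned the expert witness, nets 28 − 1 = 27; deviating to no expert nets 16.
weak-case: assigned no expert, nets 16; deviating to the expert witness nets 28 − 14 = 14.
Both types strictly prefer their assigned action; no profitable deviation.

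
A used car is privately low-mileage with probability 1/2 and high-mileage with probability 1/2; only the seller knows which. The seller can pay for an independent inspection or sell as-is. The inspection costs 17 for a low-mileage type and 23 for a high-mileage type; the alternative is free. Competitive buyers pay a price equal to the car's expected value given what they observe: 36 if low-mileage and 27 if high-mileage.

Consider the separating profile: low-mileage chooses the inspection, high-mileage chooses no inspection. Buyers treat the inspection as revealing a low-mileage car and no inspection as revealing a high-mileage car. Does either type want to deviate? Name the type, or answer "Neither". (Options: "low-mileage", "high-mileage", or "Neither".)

low-mileage

The inspection pays 36; no inspection pays 27.
low-mileage: assigned the inspection, nets 36 − 17 = 19; deviating to no inspection nets 27.
high-mileage: assigned no inspection, nets 27; deviating to the inspection nets 36 − 23 = 13.
The low-mileage type gains 8 by deviating.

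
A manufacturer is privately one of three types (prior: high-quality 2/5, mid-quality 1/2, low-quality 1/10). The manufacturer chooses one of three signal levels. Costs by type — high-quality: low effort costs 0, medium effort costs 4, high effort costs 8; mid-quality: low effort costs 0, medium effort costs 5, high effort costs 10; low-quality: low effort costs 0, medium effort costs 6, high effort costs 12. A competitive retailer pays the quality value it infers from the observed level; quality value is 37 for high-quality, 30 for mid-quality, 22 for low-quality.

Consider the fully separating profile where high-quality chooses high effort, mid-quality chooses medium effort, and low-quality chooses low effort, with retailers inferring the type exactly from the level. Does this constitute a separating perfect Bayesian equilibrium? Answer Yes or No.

No

Separating prices: high effort → 37, medium effort → 30, low effort → 22.
high-quality (assigned high effort): low effort: 22 − 0 = 22; medium effort: 30 − 4 = 26; high effort: 37 − 8 = 29. high-quality stays.
mid-quality (assigned medium effort): low effort: 22 − 0 = 22; medium effort: 30 − 5 = 25; high effort: 37 − 10 = 27. mid-quality prefers high effort.
low-quality (assigned low effort): low effort: 22 − 0 = 22; medium effort: 30 − 6 = 24; high effort: 37 − 12 = 25. low-quality prefers high effort.
At least one type deviates; the separating profile fails.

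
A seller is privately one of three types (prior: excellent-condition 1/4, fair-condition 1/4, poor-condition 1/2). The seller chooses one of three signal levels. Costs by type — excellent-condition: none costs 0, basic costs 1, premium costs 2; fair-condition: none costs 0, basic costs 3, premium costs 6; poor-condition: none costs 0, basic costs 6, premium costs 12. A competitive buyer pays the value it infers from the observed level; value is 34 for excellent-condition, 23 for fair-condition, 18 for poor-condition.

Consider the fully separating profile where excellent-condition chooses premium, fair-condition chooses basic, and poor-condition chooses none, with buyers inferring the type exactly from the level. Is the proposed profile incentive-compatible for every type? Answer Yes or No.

No

Separating prices: premium → 34, basic → 23, none → 18.
excellent-condition (assigned premium): none: 18 − 0 = 18; basic: 23 − 1 = 22; premium: 34 − 2 = 32. excellent-condition stays.
fair-condition (assigned basic): none: 18 − 0 = 18; basic: 23 − 3 = 20; premium: 34 − 6 = 28. fair-condition prefers premium.
poor-condition (assigned none): none: 18 − 0 = 18; basic: 23 − 6 = 17; premium: 34 − 12 = 22. poor-condition prefers premium.
At least one type deviates; the separating profile fails.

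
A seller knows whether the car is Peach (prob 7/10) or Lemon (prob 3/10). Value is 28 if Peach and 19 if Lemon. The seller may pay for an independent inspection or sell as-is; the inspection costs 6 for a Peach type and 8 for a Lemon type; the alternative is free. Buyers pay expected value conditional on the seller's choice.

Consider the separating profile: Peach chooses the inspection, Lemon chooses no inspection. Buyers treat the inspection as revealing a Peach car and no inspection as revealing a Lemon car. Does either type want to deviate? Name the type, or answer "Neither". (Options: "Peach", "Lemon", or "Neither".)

The inspection pays 28; no inspection pays 19.
Peach: assigned the inspection, nets 28 − 6 = 22; deviating to no inspection nets 19.
Lemon: assigned no inspection, nets 19; deviating to the inspection nets 28 − 8 = 20.
The Lemon type gains 1 by deviating.

Lemon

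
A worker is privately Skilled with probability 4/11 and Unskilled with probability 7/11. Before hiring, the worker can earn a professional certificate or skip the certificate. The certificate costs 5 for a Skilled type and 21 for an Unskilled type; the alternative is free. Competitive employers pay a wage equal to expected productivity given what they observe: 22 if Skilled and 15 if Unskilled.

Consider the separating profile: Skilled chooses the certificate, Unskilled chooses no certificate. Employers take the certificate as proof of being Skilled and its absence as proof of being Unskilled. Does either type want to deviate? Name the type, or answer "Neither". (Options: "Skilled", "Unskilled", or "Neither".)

The certificate pays 22; no certificate pays 15.
Skilled: assigned the certificate, nets 22 − 5 = 17; deviating to no certificate nets 15.
Unskilled: assigned no certificate, nets 15; deviating to the certificate nets 22 − 21 = 1.
Both types strictly prefer their assigned action; no profitable deviation.

Neither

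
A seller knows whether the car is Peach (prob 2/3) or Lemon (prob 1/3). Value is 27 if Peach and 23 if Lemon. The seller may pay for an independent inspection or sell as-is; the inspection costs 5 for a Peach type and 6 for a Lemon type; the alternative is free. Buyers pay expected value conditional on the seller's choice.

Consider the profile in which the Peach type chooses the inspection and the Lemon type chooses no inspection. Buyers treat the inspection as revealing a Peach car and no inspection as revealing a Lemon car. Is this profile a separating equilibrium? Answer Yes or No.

No

Under these beliefs, the inspection earns price 27 and no inspection earns price 23.
Peach: the inspection nets 27 − 5 = 22; no inspection nets 23. Peach would deviate to no inspection.
Lemon: the inspection nets 27 − 6 = 21; no inspection nets 23. Lemon prefers no inspection.
Peach has a profitable deviation, so the profile is not an equilibrium.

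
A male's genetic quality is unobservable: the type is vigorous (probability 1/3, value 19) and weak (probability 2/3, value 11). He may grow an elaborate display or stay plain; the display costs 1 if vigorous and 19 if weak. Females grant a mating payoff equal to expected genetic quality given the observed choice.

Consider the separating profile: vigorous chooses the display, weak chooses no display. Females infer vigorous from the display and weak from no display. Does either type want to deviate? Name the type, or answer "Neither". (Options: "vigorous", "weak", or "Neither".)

Neither

The display pays 19; no display pays 11.
vigorous: assigned the display, nets 19 − 1 = 18; deviating to no display nets 11.
weak: assigned no display, nets 11; deviating to the display nets 19 − 19 = 0.
Both types strictly prefer their assigned action; no profitable deviation.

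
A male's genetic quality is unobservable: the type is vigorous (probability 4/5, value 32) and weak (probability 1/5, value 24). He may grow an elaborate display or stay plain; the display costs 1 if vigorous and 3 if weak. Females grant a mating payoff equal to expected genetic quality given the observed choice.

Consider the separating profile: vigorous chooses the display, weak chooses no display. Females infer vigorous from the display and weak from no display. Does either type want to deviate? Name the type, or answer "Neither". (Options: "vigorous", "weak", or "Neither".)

The display pays 32; no display pays 24.
vigorous: assigned the display, nets 32 − 1 = 31; deviating to no display nets 24.
weak: assigned no display, nets 24; deviating to the display nets 32 − 3 = 29.
The weak type gains 5 by deviating.

weak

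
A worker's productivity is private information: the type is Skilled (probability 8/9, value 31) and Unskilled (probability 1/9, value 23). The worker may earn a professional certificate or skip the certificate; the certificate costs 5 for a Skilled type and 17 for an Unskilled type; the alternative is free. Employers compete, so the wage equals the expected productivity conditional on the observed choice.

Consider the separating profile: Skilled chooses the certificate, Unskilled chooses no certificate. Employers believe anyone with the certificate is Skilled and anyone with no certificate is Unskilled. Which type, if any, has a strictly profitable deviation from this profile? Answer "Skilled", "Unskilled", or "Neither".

Neither

The certificate pays 31; no certificate pays 23.
Skilled: assigned the certificate, nets 31 − 5 = 26; deviating to no certificate nets 23.
Unskilled: assigned no certificate, nets 23; deviating to the certificate nets 31 − 17 = 14.
Both types strictly prefer their assigned action; no profitable deviation.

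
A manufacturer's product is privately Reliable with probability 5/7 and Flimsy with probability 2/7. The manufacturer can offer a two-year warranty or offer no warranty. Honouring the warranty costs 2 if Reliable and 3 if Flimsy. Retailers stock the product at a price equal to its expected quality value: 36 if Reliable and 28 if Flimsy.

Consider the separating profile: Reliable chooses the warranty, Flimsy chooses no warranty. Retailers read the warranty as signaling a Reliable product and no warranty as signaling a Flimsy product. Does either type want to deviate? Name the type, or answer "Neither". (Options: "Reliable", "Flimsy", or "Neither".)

The warranty pays 36; no warranty pays 28.
Reliable: assigned the warranty, nets 36 − 2 = 34; deviating to no warranty nets 28.
Flimsy: assigned no warranty, nets 28; deviating to the warranty nets 36 − 3 = 33.
The Flimsy type gains 5 by deviating.

Flimsy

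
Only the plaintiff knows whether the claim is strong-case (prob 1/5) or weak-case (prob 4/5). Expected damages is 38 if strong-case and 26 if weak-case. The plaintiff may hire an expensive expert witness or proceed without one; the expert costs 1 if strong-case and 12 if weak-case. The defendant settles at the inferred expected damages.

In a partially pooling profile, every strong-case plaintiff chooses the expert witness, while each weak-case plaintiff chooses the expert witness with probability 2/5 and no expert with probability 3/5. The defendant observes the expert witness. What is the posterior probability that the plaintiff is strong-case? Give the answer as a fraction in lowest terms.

P(the expert witness) = (1/5)·1 + (4/5)·(2/5) = 13/25.
By Bayes' rule, P(strong-case | the expert witness) = (1/5) / (13/25) = 5/13.

5/13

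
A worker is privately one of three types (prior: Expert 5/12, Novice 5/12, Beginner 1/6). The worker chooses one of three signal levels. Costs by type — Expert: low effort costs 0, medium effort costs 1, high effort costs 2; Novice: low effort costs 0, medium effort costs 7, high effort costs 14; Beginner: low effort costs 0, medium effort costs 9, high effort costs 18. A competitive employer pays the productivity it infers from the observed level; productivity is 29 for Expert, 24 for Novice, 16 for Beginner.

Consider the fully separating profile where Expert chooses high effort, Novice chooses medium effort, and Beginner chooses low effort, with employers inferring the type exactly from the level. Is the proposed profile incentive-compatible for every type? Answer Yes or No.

Yes

Separating wages: high effort → 29, medium effort → 24, low effort → 16.
Expert (assigned high effort): low effort: 16 − 0 = 16; medium effort: 24 − 1 = 23; high effort: 29 − 2 = 27. Expert stays.
Novice (assigned medium effort): low effort: 16 − 0 = 16; medium effort: 24 − 7 = 17; high effort: 29 − 14 = 15. Novice stays.
Beginner (assigned low effort): low effort: 16 − 0 = 16; medium effort: 24 − 9 = 15; high effort: 29 − 18 = 11. Beginner stays.
Every type prefers its assigned level; separation holds.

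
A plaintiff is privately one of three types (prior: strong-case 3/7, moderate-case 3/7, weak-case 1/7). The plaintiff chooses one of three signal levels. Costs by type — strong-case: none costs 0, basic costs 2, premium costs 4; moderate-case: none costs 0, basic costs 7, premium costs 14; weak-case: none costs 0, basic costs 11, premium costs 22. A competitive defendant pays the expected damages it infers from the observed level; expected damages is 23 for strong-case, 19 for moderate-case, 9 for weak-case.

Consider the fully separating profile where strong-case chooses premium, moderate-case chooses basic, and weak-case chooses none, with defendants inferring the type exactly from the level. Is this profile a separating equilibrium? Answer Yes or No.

Separating settlements: premium → 23, basic → 19, none → 9.
strong-case (assigned premium): none: 9 − 0 = 9; basic: 19 − 2 = 17; premium: 23 − 4 = 19. strong-case stays.
moderate-case (assigned basic): none: 9 − 0 = 9; basic: 19 − 7 = 12; premium: 23 − 14 = 9. moderate-case stays.
weak-case (assigned none): none: 9 − 0 = 9; basic: 19 − 11 = 8; premium: 23 − 22 = 1. weak-case stays.
Every type prefers its assigned level; separation holds.

Yes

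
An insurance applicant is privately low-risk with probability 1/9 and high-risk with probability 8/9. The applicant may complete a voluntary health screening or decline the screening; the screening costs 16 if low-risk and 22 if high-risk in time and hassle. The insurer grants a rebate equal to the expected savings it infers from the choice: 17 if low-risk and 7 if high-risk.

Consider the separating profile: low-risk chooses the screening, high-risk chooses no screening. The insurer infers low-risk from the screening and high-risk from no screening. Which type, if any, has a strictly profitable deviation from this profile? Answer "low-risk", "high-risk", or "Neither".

low-risk

The screening pays 17; no screening pays 7.
low-risk: assigned the screening, nets 17 − 16 = 1; deviating to no screening nets 7.
high-risk: assigned no screening, nets 7; deviating to the screening nets 17 − 22 = -5.
The low-risk type gains 6 by deviating.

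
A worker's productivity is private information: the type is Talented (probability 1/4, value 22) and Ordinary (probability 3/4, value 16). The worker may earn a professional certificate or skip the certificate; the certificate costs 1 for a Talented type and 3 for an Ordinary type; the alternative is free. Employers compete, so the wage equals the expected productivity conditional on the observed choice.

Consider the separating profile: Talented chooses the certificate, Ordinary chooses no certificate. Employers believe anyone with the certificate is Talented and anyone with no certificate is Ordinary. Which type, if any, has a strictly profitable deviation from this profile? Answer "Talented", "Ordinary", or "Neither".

The certificate pays 22; no certificate pays 16.
Talented: assigned the certificate, nets 22 − 1 = 21; deviating to no certificate nets 16.
Ordinary: assigned no certificate, nets 16; deviating to the certificate nets 22 − 3 = 19.
The Ordinary type gains 3 by deviating.

Ordinary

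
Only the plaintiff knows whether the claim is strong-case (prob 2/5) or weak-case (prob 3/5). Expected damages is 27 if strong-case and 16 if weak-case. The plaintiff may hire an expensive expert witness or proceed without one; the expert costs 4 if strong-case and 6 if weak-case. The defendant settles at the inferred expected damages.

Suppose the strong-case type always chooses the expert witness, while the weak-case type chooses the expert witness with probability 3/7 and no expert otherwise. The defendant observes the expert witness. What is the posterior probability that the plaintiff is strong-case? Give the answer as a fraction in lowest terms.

P(the expert witness) = (2/5)·1 + (3/5)·(3/7) = 23/35.
By Bayes' rule, P(strong-case | the expert witness) = (2/5) / (23/35) = 14/23.

14/23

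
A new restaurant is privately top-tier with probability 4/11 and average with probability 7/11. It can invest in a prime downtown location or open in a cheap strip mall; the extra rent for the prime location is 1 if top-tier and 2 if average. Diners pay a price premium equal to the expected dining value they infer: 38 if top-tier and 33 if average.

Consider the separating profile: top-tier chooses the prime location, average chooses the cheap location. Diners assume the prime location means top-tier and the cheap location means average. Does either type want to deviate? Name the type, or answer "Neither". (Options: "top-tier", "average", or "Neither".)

The prime location pays 38; the cheap location pays 33.
top-tier: assigned the prime location, nets 38 − 1 = 37; deviating to the cheap location nets 33.
average: assigned the cheap location, nets 33; deviating to the prime location nets 38 − 2 = 36.
The average type gains 3 by deviating.

average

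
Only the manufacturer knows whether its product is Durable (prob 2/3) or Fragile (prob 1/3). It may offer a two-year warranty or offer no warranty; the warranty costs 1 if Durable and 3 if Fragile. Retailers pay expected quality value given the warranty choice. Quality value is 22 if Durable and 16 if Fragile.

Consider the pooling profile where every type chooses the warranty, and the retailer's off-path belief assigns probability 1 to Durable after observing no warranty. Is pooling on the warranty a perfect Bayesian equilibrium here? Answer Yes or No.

On path, the retailer holds the prior and pays 2/3·22 + 1/3·16 = 20. Off path (no warranty), believing Durable, it pays 22.
Durable: the warranty nets 20 − 1 = 19; no warranty nets 22. Durable would deviate.
Fragile: the warranty nets 20 − 3 = 17; no warranty nets 22. Fragile would deviate.
A type deviates, so pooling fails.

No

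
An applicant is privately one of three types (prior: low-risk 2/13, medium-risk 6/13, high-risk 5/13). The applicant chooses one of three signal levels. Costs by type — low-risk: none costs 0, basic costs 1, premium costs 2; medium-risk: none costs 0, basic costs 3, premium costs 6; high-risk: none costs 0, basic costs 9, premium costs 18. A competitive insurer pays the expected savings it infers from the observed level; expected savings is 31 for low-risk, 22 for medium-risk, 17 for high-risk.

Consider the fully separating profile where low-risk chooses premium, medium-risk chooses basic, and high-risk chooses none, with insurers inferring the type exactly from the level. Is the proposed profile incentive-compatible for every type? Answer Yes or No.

Separating rebates: premium → 31, basic → 22, none → 17.
low-risk (assigned premium): none: 17 − 0 = 17; basic: 22 − 1 = 21; premium: 31 − 2 = 29. low-risk stays.
medium-risk (assigned basic): none: 17 − 0 = 17; basic: 22 − 3 = 19; premium: 31 − 6 = 25. medium-risk prefers premium.
high-risk (assigned none): none: 17 − 0 = 17; basic: 22 − 9 = 13; premium: 31 − 18 = 13. high-risk stays.
At least one type deviates; the separating profile fails.

No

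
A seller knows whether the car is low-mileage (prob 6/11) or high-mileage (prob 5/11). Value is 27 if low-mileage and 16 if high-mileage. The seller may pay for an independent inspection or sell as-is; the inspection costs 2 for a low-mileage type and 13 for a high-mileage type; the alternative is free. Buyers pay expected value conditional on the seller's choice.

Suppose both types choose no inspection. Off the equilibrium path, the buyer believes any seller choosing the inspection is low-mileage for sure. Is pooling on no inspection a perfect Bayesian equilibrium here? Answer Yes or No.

No

On path, the buyer holds the prior and pays 6/11·27 + 5/11·16 = 22. Off path (the inspection), believing low-mileage, it pays 27.
low-mileage: no inspection nets 22; the inspection nets 27 − 2 = 25. low-mileage would deviate.
high-mileage: no inspection nets 22; the inspection nets 27 − 13 = 14. high-mileage stays.
A type deviates, so pooling fails.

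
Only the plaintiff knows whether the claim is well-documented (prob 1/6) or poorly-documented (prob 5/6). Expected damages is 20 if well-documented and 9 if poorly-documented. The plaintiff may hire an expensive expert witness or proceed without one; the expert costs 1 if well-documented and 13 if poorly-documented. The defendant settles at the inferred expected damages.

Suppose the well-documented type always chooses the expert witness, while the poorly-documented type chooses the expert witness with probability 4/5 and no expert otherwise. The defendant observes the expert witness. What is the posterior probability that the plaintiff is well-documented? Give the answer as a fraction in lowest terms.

1/5

P(the expert witness) = (1/6)·1 + (5/6)·(4/5) = 5/6.
By Bayes' rule, P(well-documented | the expert witness) = (1/6) / (5/6) = 1/5.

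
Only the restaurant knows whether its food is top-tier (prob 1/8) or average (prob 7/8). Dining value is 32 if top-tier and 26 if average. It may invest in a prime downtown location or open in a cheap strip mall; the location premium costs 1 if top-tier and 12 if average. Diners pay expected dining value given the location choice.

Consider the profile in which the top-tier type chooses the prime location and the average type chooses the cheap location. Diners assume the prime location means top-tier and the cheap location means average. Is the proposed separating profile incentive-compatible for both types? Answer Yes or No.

Yes

Under these beliefs, the prime location earns price premium 32 and the cheap location earns price premium 26.
top-tier: the prime location nets 32 − 1 = 31; the cheap location nets 26. top-tier prefers the prime location.
average: the prime location nets 32 − 12 = 20; the cheap location nets 26. average prefers the cheap location.
Neither type deviates, so the separating profile is an equilibrium.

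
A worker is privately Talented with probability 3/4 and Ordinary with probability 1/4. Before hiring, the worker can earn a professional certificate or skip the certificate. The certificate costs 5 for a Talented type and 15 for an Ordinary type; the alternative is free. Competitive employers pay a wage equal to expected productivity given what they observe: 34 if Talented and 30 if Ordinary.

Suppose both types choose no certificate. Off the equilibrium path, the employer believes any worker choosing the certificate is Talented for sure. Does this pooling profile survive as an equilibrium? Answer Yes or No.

On path, the employer holds the prior and pays 3/4·34 + 1/4·30 = 33. Off path (the certificate), believing Talented, it pays 34.
Talented: no certificate nets 33; the certificate nets 34 − 5 = 29. Talented stays.
Ordinary: no certificate nets 33; the certificate nets 34 − 15 = 19. Ordinary stays.
No type deviates, so pooling is sustained.

Yes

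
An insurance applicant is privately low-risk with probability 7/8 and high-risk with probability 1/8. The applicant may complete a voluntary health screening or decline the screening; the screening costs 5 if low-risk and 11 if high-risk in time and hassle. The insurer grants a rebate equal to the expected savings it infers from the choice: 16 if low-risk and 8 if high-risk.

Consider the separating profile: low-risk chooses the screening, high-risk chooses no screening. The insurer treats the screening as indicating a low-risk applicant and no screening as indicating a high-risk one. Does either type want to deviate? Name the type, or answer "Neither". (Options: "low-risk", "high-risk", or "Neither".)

The screening pays 16; no screening pays 8.
low-risk: assigned the screening, nets 16 − 5 = 11; deviating to no screening nets 8.
high-risk: assigned no screening, nets 8; deviating to the screening nets 16 − 11 = 5.
Both types strictly prefer their assigned action; no profitable deviation.

Neither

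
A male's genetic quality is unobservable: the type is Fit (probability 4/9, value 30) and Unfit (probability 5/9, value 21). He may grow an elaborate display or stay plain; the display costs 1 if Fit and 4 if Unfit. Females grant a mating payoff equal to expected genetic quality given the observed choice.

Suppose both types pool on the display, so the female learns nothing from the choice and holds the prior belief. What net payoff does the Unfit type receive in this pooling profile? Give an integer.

21

Pooled mating payoff = 4/9·30 + 5/9·21 = 25.
Unfit pays cost 4 for the display, so net payoff = 25 − 4 = 21.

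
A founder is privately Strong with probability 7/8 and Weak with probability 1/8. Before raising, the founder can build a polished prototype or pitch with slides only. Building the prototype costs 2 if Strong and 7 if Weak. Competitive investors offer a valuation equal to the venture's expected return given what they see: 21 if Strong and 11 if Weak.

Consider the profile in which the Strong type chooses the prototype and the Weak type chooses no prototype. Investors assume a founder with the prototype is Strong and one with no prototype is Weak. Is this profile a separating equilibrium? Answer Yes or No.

No

Under these beliefs, the prototype earns valuation 21 and no prototype earns valuation 11.
Strong: the prototype nets 21 − 2 = 19; no prototype nets 11. Strong prefers the prototype.
Weak: the prototype nets 21 − 7 = 14; no prototype nets 11. Weak would deviate to the prototype.
Weak has a profitable deviation, so the profile is not an equilibrium.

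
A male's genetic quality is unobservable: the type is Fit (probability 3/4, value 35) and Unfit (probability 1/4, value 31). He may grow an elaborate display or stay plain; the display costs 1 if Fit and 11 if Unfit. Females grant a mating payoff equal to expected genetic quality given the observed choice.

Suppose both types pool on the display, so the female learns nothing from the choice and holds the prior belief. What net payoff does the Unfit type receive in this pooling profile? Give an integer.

Pooled mating payoff = 3/4·35 + 1/4·31 = 34.
Unfit pays cost 11 for the display, so net payoff = 34 − 11 = 23.

23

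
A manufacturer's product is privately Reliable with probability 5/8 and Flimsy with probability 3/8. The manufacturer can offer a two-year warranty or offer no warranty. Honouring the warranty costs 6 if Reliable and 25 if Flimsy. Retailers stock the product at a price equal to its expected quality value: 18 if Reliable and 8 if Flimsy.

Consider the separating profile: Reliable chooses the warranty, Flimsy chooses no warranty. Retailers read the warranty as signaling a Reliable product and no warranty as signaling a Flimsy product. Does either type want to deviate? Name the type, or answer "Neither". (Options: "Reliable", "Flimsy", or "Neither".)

The warranty pays 18; no warranty pays 8.
Reliable: assigned the warranty, nets 18 − 6 = 12; deviating to no warranty nets 8.
Flimsy: assigned no warranty, nets 8; deviating to the warranty nets 18 − 25 = -7.
Both types strictly prefer their assigned action; no profitable deviation.

Neither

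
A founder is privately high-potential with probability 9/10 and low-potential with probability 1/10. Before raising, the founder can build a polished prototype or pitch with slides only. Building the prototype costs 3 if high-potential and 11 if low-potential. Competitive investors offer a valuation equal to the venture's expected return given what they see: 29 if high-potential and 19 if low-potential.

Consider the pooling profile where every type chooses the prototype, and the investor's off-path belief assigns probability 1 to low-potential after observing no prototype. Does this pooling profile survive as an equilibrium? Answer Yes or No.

On path, the investor holds the prior and pays 9/10·29 + 1/10·19 = 28. Off path (no prototype), believing low-potential, it pays 19.
high-potential: the prototype nets 28 − 3 = 25; no prototype nets 19. high-potential stays.
low-potential: the prototype nets 28 − 11 = 17; no prototype nets 19. low-potential would deviate.
A type deviates, so pooling fails.

No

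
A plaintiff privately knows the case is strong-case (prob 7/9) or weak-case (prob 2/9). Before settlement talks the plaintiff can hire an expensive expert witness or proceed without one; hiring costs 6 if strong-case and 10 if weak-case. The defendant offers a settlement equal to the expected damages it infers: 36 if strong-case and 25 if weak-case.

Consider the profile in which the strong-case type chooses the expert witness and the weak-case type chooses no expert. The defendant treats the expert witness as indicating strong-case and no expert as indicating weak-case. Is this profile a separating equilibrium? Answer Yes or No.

No

Under these beliefs, the expert witness earns settlement 36 and no expert earns settlement 25.
strong-case: the expert witness nets 36 − 6 = 30; no expert nets 25. strong-case prefers the expert witness.
weak-case: the expert witness nets 36 − 10 = 26; no expert nets 25. weak-case would deviate to the expert witness.
weak-case has a profitable deviation, so the profile is not an equilibrium.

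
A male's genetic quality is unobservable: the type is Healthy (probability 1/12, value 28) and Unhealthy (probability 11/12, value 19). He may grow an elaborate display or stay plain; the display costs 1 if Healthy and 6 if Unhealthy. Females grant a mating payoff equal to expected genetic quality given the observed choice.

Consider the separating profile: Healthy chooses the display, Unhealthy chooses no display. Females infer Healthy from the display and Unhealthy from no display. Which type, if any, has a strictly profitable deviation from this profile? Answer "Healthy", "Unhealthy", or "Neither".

Unhealthy

The display pays 28; no display pays 19.
Healthy: assigned the display, nets 28 − 1 = 27; deviating to no display nets 19.
Unhealthy: assigned no display, nets 19; deviating to the display nets 28 − 6 = 22.
The Unhealthy type gains 3 by deviating.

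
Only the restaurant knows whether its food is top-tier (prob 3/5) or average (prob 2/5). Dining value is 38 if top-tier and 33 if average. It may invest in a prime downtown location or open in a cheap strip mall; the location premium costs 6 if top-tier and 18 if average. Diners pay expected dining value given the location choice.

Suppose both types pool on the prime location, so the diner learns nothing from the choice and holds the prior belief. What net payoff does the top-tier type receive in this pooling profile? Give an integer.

Pooled price premium = 3/5·38 + 2/5·33 = 36.
top-tier pays cost 6 for the prime location, so net payoff = 36 − 6 = 30.

30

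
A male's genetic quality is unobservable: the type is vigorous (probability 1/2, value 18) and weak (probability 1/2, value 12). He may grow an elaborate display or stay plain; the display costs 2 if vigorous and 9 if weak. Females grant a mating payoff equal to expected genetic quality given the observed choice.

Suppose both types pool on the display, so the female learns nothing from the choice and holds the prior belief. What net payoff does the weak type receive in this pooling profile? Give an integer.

Pooled mating payoff = 1/2·18 + 1/2·12 = 15.
weak pays cost 9 for the display, so net payoff = 15 − 9 = 6.

6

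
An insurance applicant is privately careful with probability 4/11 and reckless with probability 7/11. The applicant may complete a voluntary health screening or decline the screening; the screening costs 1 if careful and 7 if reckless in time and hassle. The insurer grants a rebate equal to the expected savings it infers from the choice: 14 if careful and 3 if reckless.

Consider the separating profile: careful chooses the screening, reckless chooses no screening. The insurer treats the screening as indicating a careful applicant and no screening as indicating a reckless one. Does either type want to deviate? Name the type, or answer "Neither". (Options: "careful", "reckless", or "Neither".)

reckless

The screening pays 14; no screening pays 3.
careful: assigned the screening, nets 14 − 1 = 13; deviating to no screening nets 3.
reckless: assigned no screening, nets 3; deviating to the screening nets 14 − 7 = 7.
The reckless type gains 4 by deviating.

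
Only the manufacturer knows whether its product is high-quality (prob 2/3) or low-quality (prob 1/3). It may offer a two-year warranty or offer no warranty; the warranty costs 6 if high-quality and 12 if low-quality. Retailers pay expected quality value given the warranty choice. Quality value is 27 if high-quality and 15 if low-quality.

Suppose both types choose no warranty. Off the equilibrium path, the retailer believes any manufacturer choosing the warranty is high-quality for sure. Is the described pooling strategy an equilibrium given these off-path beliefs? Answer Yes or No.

Yes

On path, the retailer holds the prior and pays 2/3·27 + 1/3·15 = 23. Off path (the warranty), believing high-quality, it pays 27.
high-quality: no warranty nets 23; the warranty nets 27 − 6 = 21. high-quality stays.
low-quality: no warranty nets 23; the warranty nets 27 − 12 = 15. low-quality stays.
No type deviates, so pooling is sustained.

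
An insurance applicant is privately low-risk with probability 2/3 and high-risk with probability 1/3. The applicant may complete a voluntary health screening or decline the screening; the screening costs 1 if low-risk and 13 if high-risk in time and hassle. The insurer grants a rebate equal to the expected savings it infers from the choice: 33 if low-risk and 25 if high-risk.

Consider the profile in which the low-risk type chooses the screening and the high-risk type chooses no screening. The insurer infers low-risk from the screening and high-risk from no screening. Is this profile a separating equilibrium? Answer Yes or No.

Under these beliefs, the screening earns rebate 33 and no screening earns rebate 25.
low-risk: the screening nets 33 − 1 = 32; no screening nets 25. low-risk prefers the screening.
high-risk: the screening nets 33 − 13 = 20; no screening nets 25. high-risk prefers no screening.
Neither type deviates, so the separating profile is an equilibrium.

Yes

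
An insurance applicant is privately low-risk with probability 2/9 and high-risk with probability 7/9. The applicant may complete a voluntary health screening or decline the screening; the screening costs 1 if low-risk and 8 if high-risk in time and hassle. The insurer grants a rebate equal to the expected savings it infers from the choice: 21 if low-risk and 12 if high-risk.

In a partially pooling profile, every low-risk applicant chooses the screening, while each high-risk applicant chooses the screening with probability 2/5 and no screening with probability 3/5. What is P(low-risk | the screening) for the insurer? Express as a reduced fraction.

P(the screening) = (2/9)·1 + (7/9)·(2/5) = 8/15.
By Bayes' rule, P(low-risk | the screening) = (2/9) / (8/15) = 5/12.

5/12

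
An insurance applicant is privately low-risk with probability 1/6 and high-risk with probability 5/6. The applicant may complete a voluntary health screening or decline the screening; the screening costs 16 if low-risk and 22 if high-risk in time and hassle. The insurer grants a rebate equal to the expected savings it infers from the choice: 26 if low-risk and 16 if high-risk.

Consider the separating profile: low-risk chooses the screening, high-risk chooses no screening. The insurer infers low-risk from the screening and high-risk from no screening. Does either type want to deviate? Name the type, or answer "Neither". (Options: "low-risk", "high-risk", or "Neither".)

The screening pays 26; no screening pays 16.
low-risk: assigned the screening, nets 26 − 16 = 10; deviating to no screening nets 16.
high-risk: assigned no screening, nets 16; deviating to the screening nets 26 − 22 = 4.
The low-risk type gains 6 by deviating.

low-risk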